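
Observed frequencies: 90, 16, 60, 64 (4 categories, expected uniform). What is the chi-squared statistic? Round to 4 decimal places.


chi2 = sum((O-E)^2/E), E = total/4
total = 230, E = 230/4 = 57.5
(90 - 57.5)^2 / 57.5 = 1056.25 / 57.5 = 845/46 ≈ 18.369565
(16 - 57.5)^2 / 57.5 = 1722.25 / 57.5 = 6889/230 ≈ 29.952174
(60 - 57.5)^2 / 57.5 = 6.25 / 57.5 = 5/46 ≈ 0.108696
(64 - 57.5)^2 / 57.5 = 42.25 / 57.5 = 169/230 ≈ 0.734783
chi2 = 5654/115 ≈ 49.165217

49.1652


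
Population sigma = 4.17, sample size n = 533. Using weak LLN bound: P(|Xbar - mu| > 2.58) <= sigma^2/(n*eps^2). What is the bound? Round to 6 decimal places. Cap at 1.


bound = min(1, sigma^2/(n*eps^2))
sigma^2 = 4.17^2 = 17.3889
n*eps^2 = 533 * 2.58^2 = 533 * 6.6564 = 3547.8612
sigma^2/(n*eps^2) = 17.3889 / 3547.8612 ≈ 0.00490123

0.004901


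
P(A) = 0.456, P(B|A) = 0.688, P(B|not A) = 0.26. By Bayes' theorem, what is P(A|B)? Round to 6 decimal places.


P(A|B) = P(B|A)*P(A) / P(B), P(B) = P(B|A)*P(A) + P(B|not A)*P(not A)
P(B|A)*P(A) = 0.688 * 0.456 = 0.313728
P(B|not A)*P(not A) = 0.26 * 0.544 = 0.14144
P(B) = 0.313728 + 0.14144 = 0.455168
P(A|B) = 0.313728 / 0.455168 = 2451/3556 ≈ 0.68925759

0.689258


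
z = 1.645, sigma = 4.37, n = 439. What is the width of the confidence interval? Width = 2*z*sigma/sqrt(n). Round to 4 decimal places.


width = 2*z*sigma/sqrt(n)
2*z*sigma = 2 * 1.645 * 4.37 = 14.3773
sqrt(439) ≈ 20.952327
width = 14.3773 / 20.952327 ≈ 0.686191

0.6862


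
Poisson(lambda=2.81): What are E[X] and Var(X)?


E[X] = Var(X) = lambda = 2.81

2.81, 2.81


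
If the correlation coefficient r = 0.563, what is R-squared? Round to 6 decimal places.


R^2 = r^2 = (0.563)^2 = 0.316969

0.316969


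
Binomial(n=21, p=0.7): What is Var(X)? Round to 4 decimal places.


Var = n*p*(1-p) = 21 * 0.7 * 0.3 = 4.41

4.4100


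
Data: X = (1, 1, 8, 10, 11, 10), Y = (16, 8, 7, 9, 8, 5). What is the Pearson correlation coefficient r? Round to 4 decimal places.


r = sum((xi-xbar)(yi-ybar)) / sqrt(sum((xi-xbar)^2) * sum((yi-ybar)^2))
n = 6, xbar = 41/6 ≈ 6.833333, ybar = 53/6 ≈ 8.833333
Sxy = sum((xi-xbar)(yi-ybar)) = -325/6 ≈ -54.166667
Sxx = sum((xi-xbar)^2) = 641/6 ≈ 106.833333
Syy = sum((yi-ybar)^2) = 425/6 ≈ 70.833333
sqrt(Sxx*Syy) ≈ 86.990581
r = Sxy / sqrt(Sxx*Syy) = -54.166667 / 86.990581 ≈ -0.622673

-0.6227


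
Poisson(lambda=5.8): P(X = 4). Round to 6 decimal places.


P = e^(-lam) * lam^k / k!
e^(-5.8) ≈ 0.003027555
lam^k = 5.8^4 = 1131.6496
k! = 4! = 24
P = 0.003027555 * 1131.6496 / 24 ≈ 0.142755

0.142755


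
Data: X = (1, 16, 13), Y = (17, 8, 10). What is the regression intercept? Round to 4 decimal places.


a = ybar - b*xbar, where b = sum((xi-xbar)(yi-ybar)) / sum((xi-xbar)^2)
n = 3, xbar = 30/3 = 10, ybar = 35/3 ≈ 11.666667
Sxy = sum((xi-xbar)(yi-ybar)) = -75
Sxx = sum((xi-xbar)^2) = 126
b = Sxy / Sxx = -25/42 ≈ -0.595238
a = 11.666667 - (-0.595238) * 10 = 370/21 ≈ 17.619048

17.6190


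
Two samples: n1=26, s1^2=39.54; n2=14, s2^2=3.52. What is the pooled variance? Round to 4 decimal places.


sp^2 = ((n1-1)*s1^2 + (n2-1)*s2^2)/(n1+n2-2)
(n1-1)*s1^2 = 25 * 39.54 = 988.5
(n2-1)*s2^2 = 13 * 3.52 = 45.76
numerator = 988.5 + 45.76 = 1034.26
n1+n2-2 = 38
sp^2 = 1034.26 / 38 = 51713/1900 ≈ 27.217368

27.2174


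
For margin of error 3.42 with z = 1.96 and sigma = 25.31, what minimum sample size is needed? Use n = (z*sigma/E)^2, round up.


z*sigma/E = 1.96 * 25.31 / 3.42 = 124019/8550 ≈ 14.505146
(z*sigma/E)^2 ≈ 210.399266
round up: n = 211

211


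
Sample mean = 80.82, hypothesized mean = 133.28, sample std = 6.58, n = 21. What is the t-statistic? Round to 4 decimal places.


t = (xbar - mu0) / (s/sqrt(n))
xbar - mu0 = 80.82 - 133.28 = -52.46
sqrt(21) ≈ 4.58257569
s/sqrt(n) = 6.58 / 4.58257569 ≈ 1.43587372
t = -52.46 / 1.43587372 ≈ -36.535246

-36.5352


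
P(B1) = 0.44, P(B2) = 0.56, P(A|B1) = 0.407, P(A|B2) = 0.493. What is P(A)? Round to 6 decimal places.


P(A) = P(A|B1)*P(B1) + P(A|B2)*P(B2)
P(A|B1)*P(B1) = 0.407 * 0.44 = 0.17908
P(A|B2)*P(B2) = 0.493 * 0.56 = 0.27608
P(A) = 0.17908 + 0.27608 = 0.45516

0.455160


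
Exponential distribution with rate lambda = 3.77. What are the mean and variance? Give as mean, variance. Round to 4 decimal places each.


mean = 1/lam, var = 1/lam^2
mean = 1 / 3.77 = 100/377 ≈ 0.265252
lam^2 = 3.77^2 = 14.2129
var = 1 / 14.2129 ≈ 0.070359

0.2653, 0.0704


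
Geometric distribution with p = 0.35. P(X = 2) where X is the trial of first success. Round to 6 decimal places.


P = (1-p)^(k-1) * p
(1-p)^(k-1) = 0.65^1 = 0.65
P = 0.65 * 0.35 = 0.2275

0.227500


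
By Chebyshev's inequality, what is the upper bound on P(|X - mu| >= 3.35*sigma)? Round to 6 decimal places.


P <= 1/k^2
k^2 = 3.35^2 = 11.2225
1/k^2 = 1 / 11.2225 = 400/4489 ≈ 0.08910671

0.089107


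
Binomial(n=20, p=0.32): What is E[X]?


E[X] = n*p = 20 * 0.32 = 6.4

6.4


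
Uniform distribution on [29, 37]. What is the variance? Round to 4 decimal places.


Var = (b-a)^2 / 12
(b-a)^2 = (37 - 29)^2 = 64
Var = 64/12 ≈ 5.333333

5.3333


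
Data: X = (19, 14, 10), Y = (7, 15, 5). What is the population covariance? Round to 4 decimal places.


Cov = (1/n)*sum((xi-xbar)(yi-ybar))
n = 3, xbar = 43/3 ≈ 14.333333, ybar = 27/3 = 9
sum((xi-xbar)(yi-ybar)) = 6
Cov = 6 / 3 = 2

2.0000


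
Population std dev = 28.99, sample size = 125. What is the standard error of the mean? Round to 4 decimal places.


SE = sigma / sqrt(n)
sqrt(125) ≈ 11.180340
SE = 28.99 / 11.180340 ≈ 2.592944

2.5929


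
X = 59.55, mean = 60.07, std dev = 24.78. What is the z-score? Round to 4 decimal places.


z = (X - mu) / sigma
X - mu = 59.55 - 60.07 = -0.52
z = -0.52 / 24.78 = -26/1239 ≈ -0.020985

-0.0210


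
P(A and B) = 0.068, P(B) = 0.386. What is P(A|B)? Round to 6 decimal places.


P(A|B) = P(A and B) / P(B) = 0.068 / 0.386 = 34/193 ≈ 0.17616580

0.176166


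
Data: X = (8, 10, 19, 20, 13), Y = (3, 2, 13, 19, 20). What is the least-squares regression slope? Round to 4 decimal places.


b = sum((xi-xbar)(yi-ybar)) / sum((xi-xbar)^2)
n = 5, xbar = 70/5 = 14, ybar = 57/5 = 11.4
Sxy = sum((xi-xbar)(yi-ybar)) = 133
Sxx = sum((xi-xbar)^2) = 114
b = Sxy / Sxx = 7/6 ≈ 1.166667

1.1667


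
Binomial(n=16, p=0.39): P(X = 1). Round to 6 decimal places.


P = C(n,k) * p^k * (1-p)^(n-k)
C(16,1) = 16
p^k = 0.39^1 = 0.39
(1-p)^(n-k) = 0.61^15 ≈ 0.0006024868
P = 16 * 0.39 * 0.0006024868 ≈ 0.003760

0.003760


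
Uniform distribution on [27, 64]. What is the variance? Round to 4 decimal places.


Var = (b-a)^2 / 12
(b-a)^2 = (64 - 27)^2 = 1369
Var = 1369/12 ≈ 114.083333

114.0833


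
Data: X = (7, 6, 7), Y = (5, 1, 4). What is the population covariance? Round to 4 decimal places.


Cov = (1/n)*sum((xi-xbar)(yi-ybar))
n = 3, xbar = 20/3 ≈ 6.666667, ybar = 10/3 ≈ 3.333333
sum((xi-xbar)(yi-ybar)) = 7/3 ≈ 2.333333
Cov = 2.333333 / 3 = 7/9 ≈ 0.777778

0.7778


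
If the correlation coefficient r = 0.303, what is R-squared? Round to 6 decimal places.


R^2 = r^2 = (0.303)^2 = 0.091809

0.091809


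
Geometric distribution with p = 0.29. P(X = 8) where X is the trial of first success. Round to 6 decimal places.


P = (1-p)^(k-1) * p
(1-p)^(k-1) = 0.71^7 ≈ 0.09095120
P = 0.09095120 * 0.29 ≈ 0.02637585

0.026376


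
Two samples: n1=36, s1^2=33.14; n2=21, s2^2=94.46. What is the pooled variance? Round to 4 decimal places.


sp^2 = ((n1-1)*s1^2 + (n2-1)*s2^2)/(n1+n2-2)
(n1-1)*s1^2 = 35 * 33.14 = 1159.9
(n2-1)*s2^2 = 20 * 94.46 = 1889.2
numerator = 1159.9 + 1889.2 = 3049.1
n1+n2-2 = 55
sp^2 = 3049.1 / 55 = 30491/550 ≈ 55.438182

55.4382


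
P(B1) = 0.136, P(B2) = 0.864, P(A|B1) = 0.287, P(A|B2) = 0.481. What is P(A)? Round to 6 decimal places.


P(A) = P(A|B1)*P(B1) + P(A|B2)*P(B2)
P(A|B1)*P(B1) = 0.287 * 0.136 = 0.039032
P(A|B2)*P(B2) = 0.481 * 0.864 = 0.415584
P(A) = 0.039032 + 0.415584 = 0.454616

0.454616


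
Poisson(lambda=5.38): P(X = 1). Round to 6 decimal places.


P = e^(-lam) * lam^k / k!
e^(-5.38) ≈ 0.004607822
lam^k = 5.38^1 = 5.38
k! = 1! = 1
P = 0.004607822 * 5.38 / 1 ≈ 0.024790

0.024790


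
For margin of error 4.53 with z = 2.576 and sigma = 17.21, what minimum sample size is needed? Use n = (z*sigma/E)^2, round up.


z*sigma/E = 2.576 * 17.21 / 4.53 ≈ 9.786525
(z*sigma/E)^2 ≈ 95.776079
round up: n = 96

96


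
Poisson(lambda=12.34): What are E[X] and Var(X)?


E[X] = Var(X) = lambda = 12.34

12.34, 12.34


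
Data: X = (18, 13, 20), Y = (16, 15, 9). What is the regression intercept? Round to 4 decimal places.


a = ybar - b*xbar, where b = sum((xi-xbar)(yi-ybar)) / sum((xi-xbar)^2)
n = 3, xbar = 51/3 = 17, ybar = 40/3 ≈ 13.333333
Sxy = sum((xi-xbar)(yi-ybar)) = -17
Sxx = sum((xi-xbar)^2) = 26
b = Sxy / Sxx = -17/26 ≈ -0.653846
a = 13.333333 - (-0.653846) * 17 = 1907/78 ≈ 24.448718

24.4487


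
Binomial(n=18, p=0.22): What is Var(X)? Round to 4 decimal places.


Var = n*p*(1-p) = 18 * 0.22 * 0.78 = 3.0888

3.0888


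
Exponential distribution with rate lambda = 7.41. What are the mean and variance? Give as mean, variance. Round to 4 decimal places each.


mean = 1/lam, var = 1/lam^2
mean = 1 / 7.41 = 100/741 ≈ 0.134953
lam^2 = 7.41^2 = 54.9081
var = 1 / 54.9081 ≈ 0.018212

0.1350, 0.0182


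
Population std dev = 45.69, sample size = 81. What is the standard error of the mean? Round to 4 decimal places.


SE = sigma / sqrt(n)
sqrt(81) = 9
SE = 45.69 / 9 = 1523/300 ≈ 5.076667

5.0767


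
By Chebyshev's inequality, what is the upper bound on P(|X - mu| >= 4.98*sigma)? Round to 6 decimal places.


P <= 1/k^2
k^2 = 4.98^2 = 24.8004
1/k^2 = 1 / 24.8004 ≈ 0.04032193

0.040322


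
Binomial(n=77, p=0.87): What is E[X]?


E[X] = n*p = 77 * 0.87 = 66.99

66.99


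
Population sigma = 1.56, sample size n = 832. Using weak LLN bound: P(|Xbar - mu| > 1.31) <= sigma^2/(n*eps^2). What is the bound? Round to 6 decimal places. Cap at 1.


bound = min(1, sigma^2/(n*eps^2))
sigma^2 = 1.56^2 = 2.4336
n*eps^2 = 832 * 1.31^2 = 832 * 1.7161 = 1427.7952
sigma^2/(n*eps^2) = 2.4336 / 1427.7952 ≈ 0.00170445

0.001704


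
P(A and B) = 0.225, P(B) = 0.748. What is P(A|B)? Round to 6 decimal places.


P(A|B) = P(A and B) / P(B) = 0.225 / 0.748 = 225/748 ≈ 0.30080214

0.300802


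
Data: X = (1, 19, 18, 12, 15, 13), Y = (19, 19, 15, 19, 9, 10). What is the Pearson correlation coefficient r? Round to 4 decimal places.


r = sum((xi-xbar)(yi-ybar)) / sqrt(sum((xi-xbar)^2) * sum((yi-ybar)^2))
n = 6, xbar = 78/6 = 13, ybar = 91/6 ≈ 15.166667
Sxy = sum((xi-xbar)(yi-ybar)) = -40
Sxx = sum((xi-xbar)^2) = 210
Syy = sum((yi-ybar)^2) = 653/6 ≈ 108.833333
sqrt(Sxx*Syy) ≈ 151.178702
r = Sxy / sqrt(Sxx*Syy) = -40 / 151.178702 ≈ -0.264588

-0.2646


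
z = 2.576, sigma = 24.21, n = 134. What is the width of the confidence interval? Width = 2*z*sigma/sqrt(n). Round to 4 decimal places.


width = 2*z*sigma/sqrt(n)
2*z*sigma = 2 * 2.576 * 24.21 = 124.72992
sqrt(134) ≈ 11.575837
width = 124.72992 / 11.575837 ≈ 10.775024

10.7750


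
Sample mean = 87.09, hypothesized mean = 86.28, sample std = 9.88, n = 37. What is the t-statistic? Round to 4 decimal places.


t = (xbar - mu0) / (s/sqrt(n))
xbar - mu0 = 87.09 - 86.28 = 0.81
sqrt(37) ≈ 6.08276253
s/sqrt(n) = 9.88 / 6.08276253 ≈ 1.62426199
t = 0.81 / 1.62426199 ≈ 0.498688

0.4987


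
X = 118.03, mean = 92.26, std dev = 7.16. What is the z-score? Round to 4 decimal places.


z = (X - mu) / sigma
X - mu = 118.03 - 92.26 = 25.77
z = 25.77 / 7.16 = 2577/716 ≈ 3.599162

3.5992


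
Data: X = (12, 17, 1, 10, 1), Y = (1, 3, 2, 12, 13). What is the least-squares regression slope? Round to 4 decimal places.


b = sum((xi-xbar)(yi-ybar)) / sum((xi-xbar)^2)
n = 5, xbar = 41/5 = 8.2, ybar = 31/5 = 6.2
Sxy = sum((xi-xbar)(yi-ybar)) = -56.2
Sxx = sum((xi-xbar)^2) = 198.8
b = Sxy / Sxx = -281/994 ≈ -0.282696

-0.2827


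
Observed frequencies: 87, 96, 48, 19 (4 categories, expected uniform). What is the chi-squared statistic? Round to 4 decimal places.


chi2 = sum((O-E)^2/E), E = total/4
total = 250, E = 250/4 = 62.5
(87 - 62.5)^2 / 62.5 = 600.25 / 62.5 = 9.604
(96 - 62.5)^2 / 62.5 = 1122.25 / 62.5 = 17.956
(48 - 62.5)^2 / 62.5 = 210.25 / 62.5 = 3.364
(19 - 62.5)^2 / 62.5 = 1892.25 / 62.5 = 30.276
chi2 = 61.2

61.2000


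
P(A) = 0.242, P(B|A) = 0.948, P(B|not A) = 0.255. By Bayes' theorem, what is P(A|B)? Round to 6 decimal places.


P(A|B) = P(B|A)*P(A) / P(B), P(B) = P(B|A)*P(A) + P(B|not A)*P(not A)
P(B|A)*P(A) = 0.948 * 0.242 = 0.229416
P(B|not A)*P(not A) = 0.255 * 0.758 = 0.19329
P(B) = 0.229416 + 0.19329 = 0.422706
P(A|B) = 0.229416 / 0.422706 ≈ 0.54273183

0.542732


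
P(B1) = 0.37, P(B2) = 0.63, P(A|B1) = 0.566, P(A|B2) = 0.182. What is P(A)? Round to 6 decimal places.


P(A) = P(A|B1)*P(B1) + P(A|B2)*P(B2)
P(A|B1)*P(B1) = 0.566 * 0.37 = 0.20942
P(A|B2)*P(B2) = 0.182 * 0.63 = 0.11466
P(A) = 0.20942 + 0.11466 = 0.32408

0.324080


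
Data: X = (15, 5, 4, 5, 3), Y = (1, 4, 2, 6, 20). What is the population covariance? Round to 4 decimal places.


Cov = (1/n)*sum((xi-xbar)(yi-ybar))
n = 5, xbar = 32/5 = 6.4, ybar = 33/5 = 6.6
sum((xi-xbar)(yi-ybar)) = -78.2
Cov = -78.2 / 5 = -15.64

-15.6400


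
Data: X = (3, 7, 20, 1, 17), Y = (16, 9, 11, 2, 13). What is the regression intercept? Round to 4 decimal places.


a = ybar - b*xbar, where b = sum((xi-xbar)(yi-ybar)) / sum((xi-xbar)^2)
n = 5, xbar = 48/5 = 9.6, ybar = 51/5 = 10.2
Sxy = sum((xi-xbar)(yi-ybar)) = 64.4
Sxx = sum((xi-xbar)^2) = 287.2
b = Sxy / Sxx = 161/718 ≈ 0.224234
a = 10.2 - 0.224234 * 9.6 = 2889/359 ≈ 8.047354

8.0474


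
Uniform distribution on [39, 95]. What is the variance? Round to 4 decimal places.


Var = (b-a)^2 / 12
(b-a)^2 = (95 - 39)^2 = 3136
Var = 3136/12 ≈ 261.333333

261.3333


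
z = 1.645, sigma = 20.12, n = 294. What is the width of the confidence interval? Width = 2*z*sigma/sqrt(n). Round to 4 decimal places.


width = 2*z*sigma/sqrt(n)
2*z*sigma = 2 * 1.645 * 20.12 = 66.1948
sqrt(294) ≈ 17.146428
width = 66.1948 / 17.146428 ≈ 3.860559

3.8606


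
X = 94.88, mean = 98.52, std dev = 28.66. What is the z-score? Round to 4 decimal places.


z = (X - mu) / sigma
X - mu = 94.88 - 98.52 = -3.64
z = -3.64 / 28.66 = -182/1433 ≈ -0.127006

-0.1270


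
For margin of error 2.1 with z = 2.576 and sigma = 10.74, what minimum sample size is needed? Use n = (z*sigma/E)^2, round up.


z*sigma/E = 2.576 * 10.74 / 2.1 = 13.1744
(z*sigma/E)^2 ≈ 173.564815
round up: n = 174

174


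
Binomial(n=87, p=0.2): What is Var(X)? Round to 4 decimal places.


Var = n*p*(1-p) = 87 * 0.2 * 0.8 = 13.92

13.9200


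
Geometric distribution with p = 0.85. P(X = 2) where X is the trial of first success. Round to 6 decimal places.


P = (1-p)^(k-1) * p
(1-p)^(k-1) = 0.15^1 = 0.15
P = 0.15 * 0.85 = 0.1275

0.127500


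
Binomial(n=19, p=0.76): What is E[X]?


E[X] = n*p = 19 * 0.76 = 14.44

14.44


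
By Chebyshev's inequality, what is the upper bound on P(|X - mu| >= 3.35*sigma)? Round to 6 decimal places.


P <= 1/k^2
k^2 = 3.35^2 = 11.2225
1/k^2 = 1 / 11.2225 = 400/4489 ≈ 0.08910671

0.089107


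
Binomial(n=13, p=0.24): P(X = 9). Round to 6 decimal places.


P = C(n,k) * p^k * (1-p)^(n-k)
C(13,9) = 715
p^k = 0.24^9 ≈ 0.000002641808
(1-p)^(n-k) = 0.76^4 ≈ 0.3336218
P = 715 * 0.000002641808 * 0.3336218 ≈ 0.000630

0.000630


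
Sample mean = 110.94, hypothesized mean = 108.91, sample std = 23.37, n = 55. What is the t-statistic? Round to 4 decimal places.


t = (xbar - mu0) / (s/sqrt(n))
xbar - mu0 = 110.94 - 108.91 = 2.03
sqrt(55) ≈ 7.41619849
s/sqrt(n) = 23.37 / 7.41619849 ≈ 3.15121016
t = 2.03 / 3.15121016 ≈ 0.644197

0.6442


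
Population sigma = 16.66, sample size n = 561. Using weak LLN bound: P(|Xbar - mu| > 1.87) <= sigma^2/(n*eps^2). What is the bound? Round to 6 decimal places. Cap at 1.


bound = min(1, sigma^2/(n*eps^2))
sigma^2 = 16.66^2 = 277.5556
n*eps^2 = 561 * 1.87^2 = 561 * 3.4969 = 1961.7609
sigma^2/(n*eps^2) = 277.5556 / 1961.7609 ≈ 0.14148289

0.141483


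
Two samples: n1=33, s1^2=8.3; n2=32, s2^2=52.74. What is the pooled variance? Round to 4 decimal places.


sp^2 = ((n1-1)*s1^2 + (n2-1)*s2^2)/(n1+n2-2)
(n1-1)*s1^2 = 32 * 8.3 = 265.6
(n2-1)*s2^2 = 31 * 52.74 = 1634.94
numerator = 265.6 + 1634.94 = 1900.54
n1+n2-2 = 63
sp^2 = 1900.54 / 63 = 95027/3150 ≈ 30.167302

30.1673


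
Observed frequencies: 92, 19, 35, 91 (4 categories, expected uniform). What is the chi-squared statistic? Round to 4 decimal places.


chi2 = sum((O-E)^2/E), E = total/4
total = 237, E = 237/4 = 59.25
(92 - 59.25)^2 / 59.25 = 1072.5625 / 59.25 = 17161/948 ≈ 18.102321
(19 - 59.25)^2 / 59.25 = 1620.0625 / 59.25 = 25921/948 ≈ 27.342827
(35 - 59.25)^2 / 59.25 = 588.0625 / 59.25 = 9409/948 ≈ 9.925105
(91 - 59.25)^2 / 59.25 = 1008.0625 / 59.25 = 16129/948 ≈ 17.013713
chi2 = 17155/237 ≈ 72.383966

72.3840


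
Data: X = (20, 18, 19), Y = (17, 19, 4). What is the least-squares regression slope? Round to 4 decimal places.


b = sum((xi-xbar)(yi-ybar)) / sum((xi-xbar)^2)
n = 3, xbar = 57/3 = 19, ybar = 40/3 ≈ 13.333333
Sxy = sum((xi-xbar)(yi-ybar)) = -2
Sxx = sum((xi-xbar)^2) = 2
b = Sxy / Sxx = -1

-1.0000


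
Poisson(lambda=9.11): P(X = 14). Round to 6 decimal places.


P = e^(-lam) * lam^k / k!
e^(-9.11) ≈ 0.0001105547
lam^k = 9.11^14 ≈ 27117976348706.871257
k! = 14! = 87178291200
P = 0.0001105547 * 27117976348706.871257 / 87178291200 ≈ 0.034390

0.034390


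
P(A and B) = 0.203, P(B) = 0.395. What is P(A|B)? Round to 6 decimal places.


P(A|B) = P(A and B) / P(B) = 0.203 / 0.395 = 203/395 ≈ 0.51392405

0.513924


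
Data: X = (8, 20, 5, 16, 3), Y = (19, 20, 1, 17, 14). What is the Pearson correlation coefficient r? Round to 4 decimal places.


r = sum((xi-xbar)(yi-ybar)) / sqrt(sum((xi-xbar)^2) * sum((yi-ybar)^2))
n = 5, xbar = 52/5 = 10.4, ybar = 71/5 = 14.2
Sxy = sum((xi-xbar)(yi-ybar)) = 132.6
Sxx = sum((xi-xbar)^2) = 213.2
Syy = sum((yi-ybar)^2) = 238.8
sqrt(Sxx*Syy) ≈ 225.637231
r = Sxy / sqrt(Sxx*Syy) = 132.6 / 225.637231 ≈ 0.587669

0.5877


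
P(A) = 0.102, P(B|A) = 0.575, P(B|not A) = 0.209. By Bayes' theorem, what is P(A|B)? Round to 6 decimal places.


P(A|B) = P(B|A)*P(A) / P(B), P(B) = P(B|A)*P(A) + P(B|not A)*P(not A)
P(B|A)*P(A) = 0.575 * 0.102 = 0.05865
P(B|not A)*P(not A) = 0.209 * 0.898 = 0.187682
P(B) = 0.05865 + 0.187682 = 0.246332
P(A|B) = 0.05865 / 0.246332 ≈ 0.23809330

0.238093


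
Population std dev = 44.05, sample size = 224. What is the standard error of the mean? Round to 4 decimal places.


SE = sigma / sqrt(n)
sqrt(224) ≈ 14.966630
SE = 44.05 / 14.966630 ≈ 2.943214

2.9432


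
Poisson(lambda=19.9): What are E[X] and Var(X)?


E[X] = Var(X) = lambda = 19.9

19.9, 19.9


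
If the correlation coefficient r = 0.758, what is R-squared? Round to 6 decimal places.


R^2 = r^2 = (0.758)^2 = 0.574564

0.574564


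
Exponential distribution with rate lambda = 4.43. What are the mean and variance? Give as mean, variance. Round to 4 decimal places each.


mean = 1/lam, var = 1/lam^2
mean = 1 / 4.43 = 100/443 ≈ 0.225734
lam^2 = 4.43^2 = 19.6249
var = 1 / 19.6249 ≈ 0.050956

0.2257, 0.0510


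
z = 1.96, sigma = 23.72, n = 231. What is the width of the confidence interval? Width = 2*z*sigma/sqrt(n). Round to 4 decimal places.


width = 2*z*sigma/sqrt(n)
2*z*sigma = 2 * 1.96 * 23.72 = 92.9824
sqrt(231) ≈ 15.198684
width = 92.9824 / 15.198684 ≈ 6.117793

6.1178


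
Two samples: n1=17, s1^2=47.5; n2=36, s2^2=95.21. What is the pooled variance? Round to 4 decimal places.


sp^2 = ((n1-1)*s1^2 + (n2-1)*s2^2)/(n1+n2-2)
(n1-1)*s1^2 = 16 * 47.5 = 760
(n2-1)*s2^2 = 35 * 95.21 = 3332.35
numerator = 760 + 3332.35 = 4092.35
n1+n2-2 = 51
sp^2 = 4092.35 / 51 = 81847/1020 ≈ 80.242157

80.2422


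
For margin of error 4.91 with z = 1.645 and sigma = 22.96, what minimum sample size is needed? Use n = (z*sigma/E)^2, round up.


z*sigma/E = 1.645 * 22.96 / 4.91 ≈ 7.692301
(z*sigma/E)^2 ≈ 59.171501
round up: n = 60

60


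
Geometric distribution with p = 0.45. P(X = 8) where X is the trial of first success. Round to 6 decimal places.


P = (1-p)^(k-1) * p
(1-p)^(k-1) = 0.55^7 ≈ 0.01522435
P = 0.01522435 * 0.45 ≈ 0.006850959

0.006851


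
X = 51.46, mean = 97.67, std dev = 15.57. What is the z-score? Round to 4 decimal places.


z = (X - mu) / sigma
X - mu = 51.46 - 97.67 = -46.21
z = -46.21 / 15.57 = -4621/1557 ≈ -2.967887

-2.9679


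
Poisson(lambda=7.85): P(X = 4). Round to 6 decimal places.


P = e^(-lam) * lam^k / k!
e^(-7.85) ≈ 0.0003897520
lam^k = 7.85^4 ≈ 3797.332506
k! = 4! = 24
P = 0.0003897520 * 3797.332506 / 24 ≈ 0.061667

0.061667


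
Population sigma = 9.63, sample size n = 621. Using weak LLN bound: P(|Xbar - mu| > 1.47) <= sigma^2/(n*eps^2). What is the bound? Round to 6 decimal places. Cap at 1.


bound = min(1, sigma^2/(n*eps^2))
sigma^2 = 9.63^2 = 92.7369
n*eps^2 = 621 * 1.47^2 = 621 * 2.1609 = 1341.9189
sigma^2/(n*eps^2) = 92.7369 / 1341.9189 ≈ 0.06910768

0.069108


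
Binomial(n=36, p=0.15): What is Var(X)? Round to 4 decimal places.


Var = n*p*(1-p) = 36 * 0.15 * 0.85 = 4.59

4.5900


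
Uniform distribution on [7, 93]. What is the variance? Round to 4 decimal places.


Var = (b-a)^2 / 12
(b-a)^2 = (93 - 7)^2 = 7396
Var = 7396/12 ≈ 616.333333

616.3333


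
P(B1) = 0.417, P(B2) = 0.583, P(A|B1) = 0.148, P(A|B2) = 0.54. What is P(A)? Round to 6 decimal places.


P(A) = P(A|B1)*P(B1) + P(A|B2)*P(B2)
P(A|B1)*P(B1) = 0.148 * 0.417 = 0.061716
P(A|B2)*P(B2) = 0.54 * 0.583 = 0.31482
P(A) = 0.061716 + 0.31482 = 0.376536

0.376536


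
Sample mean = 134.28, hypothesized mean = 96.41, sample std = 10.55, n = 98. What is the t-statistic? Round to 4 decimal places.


t = (xbar - mu0) / (s/sqrt(n))
xbar - mu0 = 134.28 - 96.41 = 37.87
sqrt(98) ≈ 9.89949494
s/sqrt(n) = 10.55 / 9.89949494 ≈ 1.06571093
t = 37.87 / 1.06571093 ≈ 35.534964

35.5350


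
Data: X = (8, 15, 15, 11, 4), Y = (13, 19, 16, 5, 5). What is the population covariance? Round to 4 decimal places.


Cov = (1/n)*sum((xi-xbar)(yi-ybar))
n = 5, xbar = 53/5 = 10.6, ybar = 58/5 = 11.6
sum((xi-xbar)(yi-ybar)) = 89.2
Cov = 89.2 / 5 = 17.84

17.8400


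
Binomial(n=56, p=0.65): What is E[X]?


E[X] = n*p = 56 * 0.65 = 36.4

36.4


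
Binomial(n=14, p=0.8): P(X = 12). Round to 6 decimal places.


P = C(n,k) * p^k * (1-p)^(n-k)
C(14,12) = 91
p^k = 0.8^12 ≈ 0.06871948
(1-p)^(n-k) = 0.2^2 = 0.04
P = 91 * 0.06871948 * 0.04 ≈ 0.250139

0.250139


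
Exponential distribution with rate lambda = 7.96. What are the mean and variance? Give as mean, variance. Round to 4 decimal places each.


mean = 1/lam, var = 1/lam^2
mean = 1 / 7.96 = 25/199 ≈ 0.125628
lam^2 = 7.96^2 = 63.3616
var = 1 / 63.3616 ≈ 0.015782

0.1256, 0.0158


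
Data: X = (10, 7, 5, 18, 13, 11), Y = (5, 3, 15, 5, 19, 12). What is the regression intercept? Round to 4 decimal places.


a = ybar - b*xbar, where b = sum((xi-xbar)(yi-ybar)) / sum((xi-xbar)^2)
n = 6, xbar = 64/6 = 32/3 ≈ 10.666667, ybar = 59/6 ≈ 9.833333
Sxy = sum((xi-xbar)(yi-ybar)) = -43/3 ≈ -14.333333
Sxx = sum((xi-xbar)^2) = 316/3 ≈ 105.333333
b = Sxy / Sxx = -43/316 ≈ -0.136076
a = 9.833333 - (-0.136076) * 10.666667 = 1783/158 ≈ 11.284810

11.2848


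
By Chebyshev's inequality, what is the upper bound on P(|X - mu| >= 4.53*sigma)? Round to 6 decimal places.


P <= 1/k^2
k^2 = 4.53^2 = 20.5209
1/k^2 = 1 / 20.5209 ≈ 0.04873081

0.048731


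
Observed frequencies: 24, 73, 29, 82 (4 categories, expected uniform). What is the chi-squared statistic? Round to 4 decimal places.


chi2 = sum((O-E)^2/E), E = total/4
total = 208, E = 208/4 = 52
(24 - 52)^2 / 52 = 784 / 52 = 196/13 ≈ 15.076923
(73 - 52)^2 / 52 = 441 / 52 = 441/52 ≈ 8.480769
(29 - 52)^2 / 52 = 529 / 52 = 529/52 ≈ 10.173077
(82 - 52)^2 / 52 = 900 / 52 = 225/13 ≈ 17.307692
chi2 = 1327/26 ≈ 51.038462

51.0385


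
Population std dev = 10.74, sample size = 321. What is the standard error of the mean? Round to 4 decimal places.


SE = sigma / sqrt(n)
sqrt(321) ≈ 17.916473
SE = 10.74 / 17.916473 ≈ 0.599448

0.5994


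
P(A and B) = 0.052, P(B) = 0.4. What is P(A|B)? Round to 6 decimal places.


P(A|B) = P(A and B) / P(B) = 0.052 / 0.4 = 0.13

0.130000


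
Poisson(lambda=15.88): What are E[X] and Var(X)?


E[X] = Var(X) = lambda = 15.88

15.88, 15.88


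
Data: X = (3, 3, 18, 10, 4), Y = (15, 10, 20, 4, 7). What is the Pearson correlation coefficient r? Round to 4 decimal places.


r = sum((xi-xbar)(yi-ybar)) / sqrt(sum((xi-xbar)^2) * sum((yi-ybar)^2))
n = 5, xbar = 38/5 = 7.6, ybar = 56/5 = 11.2
Sxy = sum((xi-xbar)(yi-ybar)) = 77.4
Sxx = sum((xi-xbar)^2) = 169.2
Syy = sum((yi-ybar)^2) = 162.8
sqrt(Sxx*Syy) ≈ 165.969154
r = Sxy / sqrt(Sxx*Syy) = 77.4 / 165.969154 ≈ 0.466352

0.4664


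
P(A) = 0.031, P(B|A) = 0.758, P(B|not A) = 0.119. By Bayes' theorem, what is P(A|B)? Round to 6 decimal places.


P(A|B) = P(B|A)*P(A) / P(B), P(B) = P(B|A)*P(A) + P(B|not A)*P(not A)
P(B|A)*P(A) = 0.758 * 0.031 = 0.023498
P(B|not A)*P(not A) = 0.119 * 0.969 = 0.115311
P(B) = 0.023498 + 0.115311 = 0.138809
P(A|B) = 0.023498 / 0.138809 ≈ 0.16928297

0.169283


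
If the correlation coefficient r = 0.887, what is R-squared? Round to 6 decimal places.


R^2 = r^2 = (0.887)^2 = 0.786769

0.786769


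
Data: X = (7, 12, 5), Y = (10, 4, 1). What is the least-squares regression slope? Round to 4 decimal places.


b = sum((xi-xbar)(yi-ybar)) / sum((xi-xbar)^2)
n = 3, xbar = 24/3 = 8, ybar = 15/3 = 5
Sxy = sum((xi-xbar)(yi-ybar)) = 3
Sxx = sum((xi-xbar)^2) = 26
b = Sxy / Sxx = 3/26 ≈ 0.115385

0.1154


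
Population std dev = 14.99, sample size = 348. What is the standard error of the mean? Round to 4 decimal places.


SE = sigma / sqrt(n)
sqrt(348) ≈ 18.654758
SE = 14.99 / 18.654758 ≈ 0.803548

0.8035


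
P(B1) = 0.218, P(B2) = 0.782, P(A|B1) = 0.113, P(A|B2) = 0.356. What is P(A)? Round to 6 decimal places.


P(A) = P(A|B1)*P(B1) + P(A|B2)*P(B2)
P(A|B1)*P(B1) = 0.113 * 0.218 = 0.024634
P(A|B2)*P(B2) = 0.356 * 0.782 = 0.278392
P(A) = 0.024634 + 0.278392 = 0.303026

0.303026


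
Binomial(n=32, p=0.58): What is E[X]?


E[X] = n*p = 32 * 0.58 = 18.56

18.56


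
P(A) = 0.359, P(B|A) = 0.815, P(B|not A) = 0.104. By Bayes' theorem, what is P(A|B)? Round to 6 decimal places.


P(A|B) = P(B|A)*P(A) / P(B), P(B) = P(B|A)*P(A) + P(B|not A)*P(not A)
P(B|A)*P(A) = 0.815 * 0.359 = 0.292585
P(B|not A)*P(not A) = 0.104 * 0.641 = 0.066664
P(B) = 0.292585 + 0.066664 = 0.359249
P(A|B) = 0.292585 / 0.359249 ≈ 0.81443511

0.814435


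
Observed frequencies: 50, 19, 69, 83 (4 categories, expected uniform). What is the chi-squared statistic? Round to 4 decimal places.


chi2 = sum((O-E)^2/E), E = total/4
total = 221, E = 221/4 = 55.25
(50 - 55.25)^2 / 55.25 = 27.5625 / 55.25 = 441/884 ≈ 0.498869
(19 - 55.25)^2 / 55.25 = 1314.0625 / 55.25 = 21025/884 ≈ 23.783937
(69 - 55.25)^2 / 55.25 = 189.0625 / 55.25 = 3025/884 ≈ 3.421946
(83 - 55.25)^2 / 55.25 = 770.0625 / 55.25 = 12321/884 ≈ 13.937783
chi2 = 9203/221 ≈ 41.642534

41.6425


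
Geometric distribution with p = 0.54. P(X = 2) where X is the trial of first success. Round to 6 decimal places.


P = (1-p)^(k-1) * p
(1-p)^(k-1) = 0.46^1 = 0.46
P = 0.46 * 0.54 = 0.2484

0.248400


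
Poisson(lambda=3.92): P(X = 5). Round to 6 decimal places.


P = e^(-lam) * lam^k / k!
e^(-3.92) ≈ 0.01984109
lam^k = 3.92^5 ≈ 925.614896
k! = 5! = 120
P = 0.01984109 * 925.614896 / 120 ≈ 0.153043

0.153043


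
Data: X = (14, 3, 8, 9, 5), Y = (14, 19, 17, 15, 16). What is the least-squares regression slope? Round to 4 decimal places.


b = sum((xi-xbar)(yi-ybar)) / sum((xi-xbar)^2)
n = 5, xbar = 39/5 = 7.8, ybar = 81/5 = 16.2
Sxy = sum((xi-xbar)(yi-ybar)) = -27.8
Sxx = sum((xi-xbar)^2) = 70.8
b = Sxy / Sxx = -139/354 ≈ -0.392655

-0.3927


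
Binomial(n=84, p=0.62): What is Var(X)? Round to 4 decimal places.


Var = n*p*(1-p) = 84 * 0.62 * 0.38 = 19.7904

19.7904


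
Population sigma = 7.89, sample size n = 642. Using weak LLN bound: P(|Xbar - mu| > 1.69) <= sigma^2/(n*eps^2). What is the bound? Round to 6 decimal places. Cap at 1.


bound = min(1, sigma^2/(n*eps^2))
sigma^2 = 7.89^2 = 62.2521
n*eps^2 = 642 * 1.69^2 = 642 * 2.8561 = 1833.6162
sigma^2/(n*eps^2) = 62.2521 / 1833.6162 ≈ 0.03395045

0.033950


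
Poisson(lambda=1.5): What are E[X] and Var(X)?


E[X] = Var(X) = lambda = 1.5

1.5, 1.5


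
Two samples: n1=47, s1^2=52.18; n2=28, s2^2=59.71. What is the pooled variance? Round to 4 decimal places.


sp^2 = ((n1-1)*s1^2 + (n2-1)*s2^2)/(n1+n2-2)
(n1-1)*s1^2 = 46 * 52.18 = 2400.28
(n2-1)*s2^2 = 27 * 59.71 = 1612.17
numerator = 2400.28 + 1612.17 = 4012.45
n1+n2-2 = 73
sp^2 = 4012.45 / 73 = 80249/1460 ≈ 54.965068

54.9651


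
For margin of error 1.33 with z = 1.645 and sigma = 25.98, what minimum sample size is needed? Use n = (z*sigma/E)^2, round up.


z*sigma/E = 1.645 * 25.98 / 1.33 = 61053/1900 ≈ 32.133158
(z*sigma/E)^2 ≈ 1032.539836
round up: n = 1033

1033


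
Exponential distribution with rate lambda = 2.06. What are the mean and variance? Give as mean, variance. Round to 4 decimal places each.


mean = 1/lam, var = 1/lam^2
mean = 1 / 2.06 = 50/103 ≈ 0.485437
lam^2 = 2.06^2 = 4.2436
var = 1 / 4.2436 ≈ 0.235649

0.4854, 0.2356


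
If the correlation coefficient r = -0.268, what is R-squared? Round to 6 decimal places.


R^2 = r^2 = (-0.268)^2 = 0.071824

0.071824


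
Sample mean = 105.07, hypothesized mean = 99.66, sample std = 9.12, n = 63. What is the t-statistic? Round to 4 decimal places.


t = (xbar - mu0) / (s/sqrt(n))
xbar - mu0 = 105.07 - 99.66 = 5.41
sqrt(63) ≈ 7.93725393
s/sqrt(n) = 9.12 / 7.93725393 ≈ 1.14901200
t = 5.41 / 1.14901200 ≈ 4.708393

4.7084


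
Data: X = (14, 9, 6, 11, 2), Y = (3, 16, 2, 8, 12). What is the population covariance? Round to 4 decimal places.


Cov = (1/n)*sum((xi-xbar)(yi-ybar))
n = 5, xbar = 42/5 = 8.4, ybar = 41/5 = 8.2
sum((xi-xbar)(yi-ybar)) = -34.4
Cov = -34.4 / 5 = -6.88

-6.8800


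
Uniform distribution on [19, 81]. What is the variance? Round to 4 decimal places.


Var = (b-a)^2 / 12
(b-a)^2 = (81 - 19)^2 = 3844
Var = 3844/12 ≈ 320.333333

320.3333


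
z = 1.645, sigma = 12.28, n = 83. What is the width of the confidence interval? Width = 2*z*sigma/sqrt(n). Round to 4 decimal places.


width = 2*z*sigma/sqrt(n)
2*z*sigma = 2 * 1.645 * 12.28 = 40.4012
sqrt(83) ≈ 9.110434
width = 40.4012 / 9.110434 ≈ 4.434608

4.4346


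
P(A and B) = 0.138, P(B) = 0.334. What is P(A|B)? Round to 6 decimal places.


P(A|B) = P(A and B) / P(B) = 0.138 / 0.334 = 69/167 ≈ 0.41317365

0.413174


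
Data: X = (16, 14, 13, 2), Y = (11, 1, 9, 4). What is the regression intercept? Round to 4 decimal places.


a = ybar - b*xbar, where b = sum((xi-xbar)(yi-ybar)) / sum((xi-xbar)^2)
n = 4, xbar = 45/4 = 11.25, ybar = 25/4 = 6.25
Sxy = sum((xi-xbar)(yi-ybar)) = 33.75
Sxx = sum((xi-xbar)^2) = 118.75
b = Sxy / Sxx = 27/95 ≈ 0.284211
a = 6.25 - 0.284211 * 11.25 = 58/19 ≈ 3.052632

3.0526


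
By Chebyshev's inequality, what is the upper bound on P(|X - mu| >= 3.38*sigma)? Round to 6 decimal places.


P <= 1/k^2
k^2 = 3.38^2 = 11.4244
1/k^2 = 1 / 11.4244 ≈ 0.08753195

0.087532


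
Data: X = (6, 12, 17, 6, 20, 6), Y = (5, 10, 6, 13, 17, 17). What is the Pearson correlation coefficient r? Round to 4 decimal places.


r = sum((xi-xbar)(yi-ybar)) / sqrt(sum((xi-xbar)^2) * sum((yi-ybar)^2))
n = 6, xbar = 67/6 ≈ 11.166667, ybar = 68/6 = 34/3 ≈ 11.333333
Sxy = sum((xi-xbar)(yi-ybar)) = 38/3 ≈ 12.666667
Sxx = sum((xi-xbar)^2) = 1157/6 ≈ 192.833333
Syy = sum((yi-ybar)^2) = 412/3 ≈ 137.333333
sqrt(Sxx*Syy) ≈ 162.734276
r = Sxy / sqrt(Sxx*Syy) = 12.666667 / 162.734276 ≈ 0.077837

0.0778


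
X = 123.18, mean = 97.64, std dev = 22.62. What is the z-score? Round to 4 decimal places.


z = (X - mu) / sigma
X - mu = 123.18 - 97.64 = 25.54
z = 25.54 / 22.62 = 1277/1131 ≈ 1.129089

1.1291


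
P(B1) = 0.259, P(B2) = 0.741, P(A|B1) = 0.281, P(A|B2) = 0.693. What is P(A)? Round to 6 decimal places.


P(A) = P(A|B1)*P(B1) + P(A|B2)*P(B2)
P(A|B1)*P(B1) = 0.281 * 0.259 = 0.072779
P(A|B2)*P(B2) = 0.693 * 0.741 = 0.513513
P(A) = 0.072779 + 0.513513 = 0.586292

0.586292


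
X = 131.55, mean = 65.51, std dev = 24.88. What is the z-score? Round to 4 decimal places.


z = (X - mu) / sigma
X - mu = 131.55 - 65.51 = 66.04
z = 66.04 / 24.88 = 1651/622 ≈ 2.654341

2.6543


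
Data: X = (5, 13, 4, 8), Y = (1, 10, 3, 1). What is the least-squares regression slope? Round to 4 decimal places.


b = sum((xi-xbar)(yi-ybar)) / sum((xi-xbar)^2)
n = 4, xbar = 30/4 = 7.5, ybar = 15/4 = 3.75
Sxy = sum((xi-xbar)(yi-ybar)) = 42.5
Sxx = sum((xi-xbar)^2) = 49
b = Sxy / Sxx = 85/98 ≈ 0.867347

0.8673


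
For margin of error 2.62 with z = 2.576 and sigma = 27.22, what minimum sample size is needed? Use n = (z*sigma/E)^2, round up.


z*sigma/E = 2.576 * 27.22 / 2.62 ≈ 26.762870
(z*sigma/E)^2 ≈ 716.251223
round up: n = 717

717


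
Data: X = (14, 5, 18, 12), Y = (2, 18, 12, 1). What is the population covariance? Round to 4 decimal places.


Cov = (1/n)*sum((xi-xbar)(yi-ybar))
n = 4, xbar = 49/4 = 12.25, ybar = 33/4 = 8.25
sum((xi-xbar)(yi-ybar)) = -58.25
Cov = -58.25 / 4 = -14.5625

-14.5625


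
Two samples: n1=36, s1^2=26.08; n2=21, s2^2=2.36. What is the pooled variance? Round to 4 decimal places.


sp^2 = ((n1-1)*s1^2 + (n2-1)*s2^2)/(n1+n2-2)
(n1-1)*s1^2 = 35 * 26.08 = 912.8
(n2-1)*s2^2 = 20 * 2.36 = 47.2
numerator = 912.8 + 47.2 = 960
n1+n2-2 = 55
sp^2 = 960 / 55 = 192/11 ≈ 17.454545

17.4545


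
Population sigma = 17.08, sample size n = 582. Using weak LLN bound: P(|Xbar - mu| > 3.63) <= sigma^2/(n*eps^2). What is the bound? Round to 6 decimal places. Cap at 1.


bound = min(1, sigma^2/(n*eps^2))
sigma^2 = 17.08^2 = 291.7264
n*eps^2 = 582 * 3.63^2 = 582 * 13.1769 = 7668.9558
sigma^2/(n*eps^2) = 291.7264 / 7668.9558 ≈ 0.03803991

0.038040


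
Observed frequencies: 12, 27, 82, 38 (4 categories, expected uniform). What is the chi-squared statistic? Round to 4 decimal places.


chi2 = sum((O-E)^2/E), E = total/4
total = 159, E = 159/4 = 39.75
(12 - 39.75)^2 / 39.75 = 770.0625 / 39.75 = 4107/212 ≈ 19.372642
(27 - 39.75)^2 / 39.75 = 162.5625 / 39.75 = 867/212 ≈ 4.089623
(82 - 39.75)^2 / 39.75 = 1785.0625 / 39.75 = 28561/636 ≈ 44.907233
(38 - 39.75)^2 / 39.75 = 3.0625 / 39.75 = 49/636 ≈ 0.077044
chi2 = 10883/159 ≈ 68.446541

68.4465


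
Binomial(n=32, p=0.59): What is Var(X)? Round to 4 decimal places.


Var = n*p*(1-p) = 32 * 0.59 * 0.41 = 7.7408

7.7408


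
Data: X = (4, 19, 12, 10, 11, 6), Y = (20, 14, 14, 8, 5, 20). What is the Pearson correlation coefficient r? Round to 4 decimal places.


r = sum((xi-xbar)(yi-ybar)) / sqrt(sum((xi-xbar)^2) * sum((yi-ybar)^2))
n = 6, xbar = 62/6 = 31/3 ≈ 10.333333, ybar = 81/6 = 13.5
Sxy = sum((xi-xbar)(yi-ybar)) = -68
Sxx = sum((xi-xbar)^2) = 412/3 ≈ 137.333333
Syy = sum((yi-ybar)^2) = 187.5
sqrt(Sxx*Syy) ≈ 160.468065
r = Sxy / sqrt(Sxx*Syy) = -68 / 160.468065 ≈ -0.423760

-0.4238


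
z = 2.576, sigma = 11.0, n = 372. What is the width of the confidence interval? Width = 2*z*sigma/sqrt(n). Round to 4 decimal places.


width = 2*z*sigma/sqrt(n)
2*z*sigma = 2 * 2.576 * 11.0 = 56.672
sqrt(372) ≈ 19.287302
width = 56.672 / 19.287302 ≈ 2.938306

2.9383


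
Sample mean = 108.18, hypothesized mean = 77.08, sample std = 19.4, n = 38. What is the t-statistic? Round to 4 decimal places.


t = (xbar - mu0) / (s/sqrt(n))
xbar - mu0 = 108.18 - 77.08 = 31.1
sqrt(38) ≈ 6.16441400
s/sqrt(n) = 19.4 / 6.16441400 ≈ 3.14709557
t = 31.1 / 3.14709557 ≈ 9.882128

9.8821


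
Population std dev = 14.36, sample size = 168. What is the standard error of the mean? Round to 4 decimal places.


SE = sigma / sqrt(n)
sqrt(168) ≈ 12.961481
SE = 14.36 / 12.961481 ≈ 1.107898

1.1079


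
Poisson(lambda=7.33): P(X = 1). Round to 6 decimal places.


P = e^(-lam) * lam^k / k!
e^(-7.33) ≈ 0.0006555736
lam^k = 7.33^1 = 7.33
k! = 1! = 1
P = 0.0006555736 * 7.33 / 1 ≈ 0.004805

0.004805


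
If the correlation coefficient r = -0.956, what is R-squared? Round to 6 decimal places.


R^2 = r^2 = (-0.956)^2 = 0.913936

0.913936


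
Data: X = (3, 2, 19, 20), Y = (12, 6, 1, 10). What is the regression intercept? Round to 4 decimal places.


a = ybar - b*xbar, where b = sum((xi-xbar)(yi-ybar)) / sum((xi-xbar)^2)
n = 4, xbar = 44/4 = 11, ybar = 29/4 = 7.25
Sxy = sum((xi-xbar)(yi-ybar)) = -52
Sxx = sum((xi-xbar)^2) = 290
b = Sxy / Sxx = -26/145 ≈ -0.179310
a = 7.25 - (-0.179310) * 11 = 5349/580 ≈ 9.222414

9.2224


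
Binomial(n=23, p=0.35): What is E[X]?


E[X] = n*p = 23 * 0.35 = 8.05

8.05


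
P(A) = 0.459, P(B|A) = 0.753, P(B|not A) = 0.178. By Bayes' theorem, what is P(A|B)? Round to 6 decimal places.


P(A|B) = P(B|A)*P(A) / P(B), P(B) = P(B|A)*P(A) + P(B|not A)*P(not A)
P(B|A)*P(A) = 0.753 * 0.459 = 0.345627
P(B|not A)*P(not A) = 0.178 * 0.541 = 0.096298
P(B) = 0.345627 + 0.096298 = 0.441925
P(A|B) = 0.345627 / 0.441925 ≈ 0.78209425

0.782094


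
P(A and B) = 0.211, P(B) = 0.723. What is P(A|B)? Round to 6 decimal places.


P(A|B) = P(A and B) / P(B) = 0.211 / 0.723 = 211/723 ≈ 0.29183956

0.291840


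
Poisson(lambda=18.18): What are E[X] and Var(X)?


E[X] = Var(X) = lambda = 18.18

18.18, 18.18


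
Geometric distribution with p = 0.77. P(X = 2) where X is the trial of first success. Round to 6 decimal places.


P = (1-p)^(k-1) * p
(1-p)^(k-1) = 0.23^1 = 0.23
P = 0.23 * 0.77 = 0.1771

0.177100


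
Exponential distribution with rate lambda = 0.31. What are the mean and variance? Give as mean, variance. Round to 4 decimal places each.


mean = 1/lam, var = 1/lam^2
mean = 1 / 0.31 = 100/31 ≈ 3.225806
lam^2 = 0.31^2 = 0.0961
var = 1 / 0.0961 = 10000/961 ≈ 10.405827

3.2258, 10.4058


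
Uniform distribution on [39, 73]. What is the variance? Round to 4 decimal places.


Var = (b-a)^2 / 12
(b-a)^2 = (73 - 39)^2 = 1156
Var = 1156/12 ≈ 96.333333

96.3333


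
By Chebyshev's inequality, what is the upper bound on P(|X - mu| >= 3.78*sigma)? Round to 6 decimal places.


P <= 1/k^2
k^2 = 3.78^2 = 14.2884
1/k^2 = 1 / 14.2884 ≈ 0.06998684

0.069987


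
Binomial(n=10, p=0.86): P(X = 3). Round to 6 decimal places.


P = C(n,k) * p^k * (1-p)^(n-k)
C(10,3) = 120
p^k = 0.86^3 = 0.636056
(1-p)^(n-k) = 0.14^7 ≈ 0.000001054135
P = 120 * 0.636056 * 0.000001054135 ≈ 0.000080

0.000080


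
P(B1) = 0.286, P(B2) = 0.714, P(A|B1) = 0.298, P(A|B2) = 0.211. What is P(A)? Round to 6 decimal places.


P(A) = P(A|B1)*P(B1) + P(A|B2)*P(B2)
P(A|B1)*P(B1) = 0.298 * 0.286 = 0.085228
P(A|B2)*P(B2) = 0.211 * 0.714 = 0.150654
P(A) = 0.085228 + 0.150654 = 0.235882

0.235882


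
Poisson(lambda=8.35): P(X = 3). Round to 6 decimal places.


P = e^(-lam) * lam^k / k!
e^(-8.35) ≈ 0.0002363965
lam^k = 8.35^3 = 582.182875
k! = 3! = 6
P = 0.0002363965 * 582.182875 / 6 ≈ 0.022938

0.022938


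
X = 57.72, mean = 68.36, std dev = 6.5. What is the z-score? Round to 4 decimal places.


z = (X - mu) / sigma
X - mu = 57.72 - 68.36 = -10.64
z = -10.64 / 6.5 = -532/325 ≈ -1.636923

-1.6369


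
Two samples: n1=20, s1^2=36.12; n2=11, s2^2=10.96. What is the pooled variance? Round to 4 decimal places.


sp^2 = ((n1-1)*s1^2 + (n2-1)*s2^2)/(n1+n2-2)
(n1-1)*s1^2 = 19 * 36.12 = 686.28
(n2-1)*s2^2 = 10 * 10.96 = 109.6
numerator = 686.28 + 109.6 = 795.88
n1+n2-2 = 29
sp^2 = 795.88 / 29 = 19897/725 ≈ 27.444138

27.4441
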